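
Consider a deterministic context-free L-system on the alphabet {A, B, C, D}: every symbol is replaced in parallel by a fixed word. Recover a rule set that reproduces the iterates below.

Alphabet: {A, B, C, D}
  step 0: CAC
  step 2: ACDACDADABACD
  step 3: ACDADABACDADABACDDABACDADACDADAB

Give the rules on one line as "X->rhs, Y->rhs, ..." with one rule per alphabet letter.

  step 2 ⇒ step 3: ACDACDADABACD ⇒ ACD·A·DAB·ACD·A·DAB·ACD·DAB·ACD·AD·ACD·A·DAB
    A ↦ ACD
    B ↦ AD
    C ↦ A
    D ↦ DAB

A->ACD, B->AD, C->A, D->DAB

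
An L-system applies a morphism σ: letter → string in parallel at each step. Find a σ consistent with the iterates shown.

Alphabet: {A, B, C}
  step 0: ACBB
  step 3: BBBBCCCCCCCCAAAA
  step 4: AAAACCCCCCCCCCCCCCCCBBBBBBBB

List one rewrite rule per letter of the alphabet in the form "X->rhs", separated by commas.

A->BB, B->A, C->CC

  step 3 ⇒ step 4: BBBBCCCCCCCCAAAA ⇒ A·A·A·A·CC·CC·CC·CC·CC·CC·CC·CC·BB·BB·BB·BB
    A ↦ BB
    B ↦ A
    C ↦ CC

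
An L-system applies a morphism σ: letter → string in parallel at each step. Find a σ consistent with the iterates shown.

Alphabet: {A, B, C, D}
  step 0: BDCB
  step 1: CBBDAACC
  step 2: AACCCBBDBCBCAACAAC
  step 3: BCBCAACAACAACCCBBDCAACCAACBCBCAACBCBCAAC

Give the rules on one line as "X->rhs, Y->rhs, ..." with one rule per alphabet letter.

A->BC, B->C, C->AAC, D->BBD

  step 2 ⇒ step 3: AACCCBBDBCBCAACAAC ⇒ BC·BC·AAC·AAC·AAC·C·C·BBD·C·AAC·C·AAC·BC·BC·AAC·BC·BC·AAC
    A ↦ BC
    B ↦ C
    C ↦ AAC
    D ↦ BBD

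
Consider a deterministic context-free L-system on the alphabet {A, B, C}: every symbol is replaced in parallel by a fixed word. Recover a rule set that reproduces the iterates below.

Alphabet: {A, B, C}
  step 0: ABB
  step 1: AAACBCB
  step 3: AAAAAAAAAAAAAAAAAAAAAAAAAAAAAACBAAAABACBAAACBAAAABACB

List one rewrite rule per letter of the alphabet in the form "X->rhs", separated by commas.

A->AAA, B->CB, C->ABA

  step 0 ⇒ step 1: ABB ⇒ AAA·CB·CB
    A ↦ AAA
    B ↦ CB
    C ↦ ABA  (constrained at step 1)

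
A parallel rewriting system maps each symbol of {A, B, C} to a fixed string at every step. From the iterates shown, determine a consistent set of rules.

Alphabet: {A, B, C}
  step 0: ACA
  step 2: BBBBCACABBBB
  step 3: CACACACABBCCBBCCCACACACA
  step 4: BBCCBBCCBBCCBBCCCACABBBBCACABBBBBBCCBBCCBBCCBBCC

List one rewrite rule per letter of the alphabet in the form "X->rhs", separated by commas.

  step 3 ⇒ step 4: CACACACABBCCBBCCCACACACA ⇒ BB·CC·BB·CC·BB·CC·BB·CC·CA·CA·BB·BB·CA·CA·BB·BB·BB·CC·BB·CC·BB·CC·BB·CC
    A ↦ CC
    B ↦ CA
    C ↦ BB

A->CC, B->CA, C->BB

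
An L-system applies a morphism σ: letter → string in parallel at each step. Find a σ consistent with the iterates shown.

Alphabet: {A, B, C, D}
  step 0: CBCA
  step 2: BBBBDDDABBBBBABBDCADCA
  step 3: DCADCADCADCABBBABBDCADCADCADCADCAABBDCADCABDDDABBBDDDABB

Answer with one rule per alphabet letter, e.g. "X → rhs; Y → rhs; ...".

A->ABB, B->DCA, C->DDD, D->B

  step 2 ⇒ step 3: BBBBDDDABBBBBABBDCADCA ⇒ DCA·DCA·DCA·DCA·B·B·B·ABB·DCA·DCA·DCA·DCA·DCA·ABB·DCA·DCA·B·DDD·ABB·B·DDD·ABB
    A ↦ ABB
    B ↦ DCA
    C ↦ DDD
    D ↦ B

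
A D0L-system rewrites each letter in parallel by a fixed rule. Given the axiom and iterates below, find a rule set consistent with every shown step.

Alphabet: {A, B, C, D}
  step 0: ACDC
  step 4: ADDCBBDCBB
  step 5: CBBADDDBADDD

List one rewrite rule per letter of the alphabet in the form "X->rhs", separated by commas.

A->C, B->D, C->AD, D->B

  step 4 ⇒ step 5: ADDCBBDCBB ⇒ C·B·B·AD·D·D·B·AD·D·D
    A ↦ C
    B ↦ D
    C ↦ AD
    D ↦ B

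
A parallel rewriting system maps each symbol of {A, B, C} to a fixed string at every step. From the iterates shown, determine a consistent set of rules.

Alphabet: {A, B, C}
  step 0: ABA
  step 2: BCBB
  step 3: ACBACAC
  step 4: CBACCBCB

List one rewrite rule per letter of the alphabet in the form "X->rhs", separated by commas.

A->C, B->AC, C->B

  step 3 ⇒ step 4: ACBACAC ⇒ C·B·AC·C·B·C·B
    A ↦ C
    B ↦ AC
    C ↦ B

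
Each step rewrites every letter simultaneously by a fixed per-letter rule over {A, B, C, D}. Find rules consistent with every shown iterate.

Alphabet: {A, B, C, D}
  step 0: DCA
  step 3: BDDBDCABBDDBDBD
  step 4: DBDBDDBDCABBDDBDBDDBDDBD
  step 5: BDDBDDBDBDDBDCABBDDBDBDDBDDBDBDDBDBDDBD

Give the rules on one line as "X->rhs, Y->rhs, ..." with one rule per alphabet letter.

  step 4 ⇒ step 5: DBDBDDBDCABBDDBDBDDBDDBD ⇒ BD·D·BD·D·BD·BD·D·BD·CA·BB·D·D·BD·BD·D·BD·D·BD·BD·D·BD·BD·D·BD
    A ↦ BB
    B ↦ D
    C ↦ CA
    D ↦ BD

A->BB, B->D, C->CA, D->BD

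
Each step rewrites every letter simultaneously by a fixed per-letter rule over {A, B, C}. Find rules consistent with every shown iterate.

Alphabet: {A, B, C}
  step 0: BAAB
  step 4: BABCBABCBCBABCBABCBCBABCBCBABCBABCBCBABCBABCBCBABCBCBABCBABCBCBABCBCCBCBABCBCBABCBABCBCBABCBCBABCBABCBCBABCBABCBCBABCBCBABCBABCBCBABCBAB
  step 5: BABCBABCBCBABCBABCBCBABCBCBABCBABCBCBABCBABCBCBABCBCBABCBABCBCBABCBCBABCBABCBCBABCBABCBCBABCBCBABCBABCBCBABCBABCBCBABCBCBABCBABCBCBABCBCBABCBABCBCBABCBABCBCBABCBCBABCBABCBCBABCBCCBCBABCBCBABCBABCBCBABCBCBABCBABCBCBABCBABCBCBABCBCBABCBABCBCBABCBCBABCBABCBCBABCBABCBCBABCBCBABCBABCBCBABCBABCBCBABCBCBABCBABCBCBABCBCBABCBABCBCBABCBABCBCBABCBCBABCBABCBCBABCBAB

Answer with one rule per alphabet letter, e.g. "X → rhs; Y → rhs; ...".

A->C, B->BAB, C->CBC

  step 4 ⇒ step 5: BABCBABCBCBABCBABCBCBABCBCBABCBABCBCBABCBABCBCBABCBCBABCBABCBCBABCBCCBCBABCBCBABCBABCBCBABCBCBABCBABCBCBABCBABCBCBABCBCBABCBABCBCBABCBAB ⇒ BAB·C·BAB·CBC·BAB·C·BAB·CBC·BAB·CBC·BAB·C·BAB·CBC·BAB·C·BAB·CBC·BAB·CBC·BAB·C·BAB·CBC·BAB·CBC·BAB·C·BAB·CBC·BAB·C·BAB·CBC·BAB·CBC·BAB·C·BAB·CBC·BAB·C·BAB·CBC·BAB·CBC·BAB·C·BAB·CBC·BAB·CBC·BAB·C·BAB·CBC·BAB·C·BAB·CBC·BAB·CBC·BAB·C·BAB·CBC·BAB·CBC·CBC·BAB·CBC·BAB·C·BAB·CBC·BAB·CBC·BAB·C·BAB·CBC·BAB·C·BAB·CBC·BAB·CBC·BAB·C·BAB·CBC·BAB·CBC·BAB·C·BAB·CBC·BAB·C·BAB·CBC·BAB·CBC·BAB·C·BAB·CBC·BAB·C·BAB·CBC·BAB·CBC·BAB·C·BAB·CBC·BAB·CBC·BAB·C·BAB·CBC·BAB·C·BAB·CBC·BAB·CBC·BAB·C·BAB·CBC·BAB·C·BAB
    A ↦ C
    B ↦ BAB
    C ↦ CBC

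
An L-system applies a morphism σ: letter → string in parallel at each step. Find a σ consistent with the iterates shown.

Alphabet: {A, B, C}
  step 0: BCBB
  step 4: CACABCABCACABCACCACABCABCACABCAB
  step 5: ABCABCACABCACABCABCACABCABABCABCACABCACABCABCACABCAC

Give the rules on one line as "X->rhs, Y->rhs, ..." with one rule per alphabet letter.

  step 4 ⇒ step 5: CACABCABCACABCACCACABCABCACABCAB ⇒ AB·C·AB·C·AC·AB·C·AC·AB·C·AB·C·AC·AB·C·AB·AB·C·AB·C·AC·AB·C·AC·AB·C·AB·C·AC·AB·C·AC
    A ↦ C
    B ↦ AC
    C ↦ AB

A->C, B->AC, C->AB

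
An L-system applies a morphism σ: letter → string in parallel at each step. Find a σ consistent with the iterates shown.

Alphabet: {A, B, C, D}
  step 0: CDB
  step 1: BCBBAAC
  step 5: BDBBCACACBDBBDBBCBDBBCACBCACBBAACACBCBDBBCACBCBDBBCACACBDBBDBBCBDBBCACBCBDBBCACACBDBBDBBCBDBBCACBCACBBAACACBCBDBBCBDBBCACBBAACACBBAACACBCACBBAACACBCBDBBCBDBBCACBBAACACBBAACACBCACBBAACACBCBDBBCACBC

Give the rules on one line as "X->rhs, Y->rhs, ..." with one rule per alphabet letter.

  step 0 ⇒ step 1: CDB ⇒ BC·BBA·AC
    B ↦ AC
    C ↦ BC
    D ↦ BBA
    A ↦ BDB  (constrained at step 1)

A->BDB, B->AC, C->BC, D->BBA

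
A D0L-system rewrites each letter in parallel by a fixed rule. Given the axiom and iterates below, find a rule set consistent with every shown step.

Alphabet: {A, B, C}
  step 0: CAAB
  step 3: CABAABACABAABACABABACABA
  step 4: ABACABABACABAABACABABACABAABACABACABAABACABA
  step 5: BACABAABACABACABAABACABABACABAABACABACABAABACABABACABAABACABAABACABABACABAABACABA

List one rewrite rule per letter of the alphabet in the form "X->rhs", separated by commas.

A->BA, B->CA, C->A

  step 4 ⇒ step 5: ABACABABACABAABACABABACABAABACABACABAABACABA ⇒ BA·CA·BA·A·BA·CA·BA·CA·BA·A·BA·CA·BA·BA·CA·BA·A·BA·CA·BA·CA·BA·A·BA·CA·BA·BA·CA·BA·A·BA·CA·BA·A·BA·CA·BA·BA·CA·BA·A·BA·CA·BA
    A ↦ BA
    B ↦ CA
    C ↦ A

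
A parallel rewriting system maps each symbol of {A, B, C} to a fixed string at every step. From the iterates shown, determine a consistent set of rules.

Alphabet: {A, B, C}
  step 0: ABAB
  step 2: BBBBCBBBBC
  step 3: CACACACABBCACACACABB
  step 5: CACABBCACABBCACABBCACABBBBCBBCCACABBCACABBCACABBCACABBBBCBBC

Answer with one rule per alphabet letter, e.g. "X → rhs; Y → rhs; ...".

A->C, B->CA, C->BB

  step 2 ⇒ step 3: BBBBCBBBBC ⇒ CA·CA·CA·CA·BB·CA·CA·CA·CA·BB
    B ↦ CA
    C ↦ BB
    A ↦ C  (constrained at step 0)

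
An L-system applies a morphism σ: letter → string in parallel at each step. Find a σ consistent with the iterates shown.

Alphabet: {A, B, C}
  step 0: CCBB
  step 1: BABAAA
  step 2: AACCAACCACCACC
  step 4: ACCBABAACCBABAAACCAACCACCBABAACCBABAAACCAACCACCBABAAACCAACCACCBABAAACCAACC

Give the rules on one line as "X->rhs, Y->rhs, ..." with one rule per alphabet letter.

  step 1 ⇒ step 2: BABAAA ⇒ A·ACC·A·ACC·ACC·ACC
    A ↦ ACC
    B ↦ A
  step 0 ⇒ step 1: CCBB ⇒ BA·BA·A·A
    C ↦ BA

A->ACC, B->A, C->BA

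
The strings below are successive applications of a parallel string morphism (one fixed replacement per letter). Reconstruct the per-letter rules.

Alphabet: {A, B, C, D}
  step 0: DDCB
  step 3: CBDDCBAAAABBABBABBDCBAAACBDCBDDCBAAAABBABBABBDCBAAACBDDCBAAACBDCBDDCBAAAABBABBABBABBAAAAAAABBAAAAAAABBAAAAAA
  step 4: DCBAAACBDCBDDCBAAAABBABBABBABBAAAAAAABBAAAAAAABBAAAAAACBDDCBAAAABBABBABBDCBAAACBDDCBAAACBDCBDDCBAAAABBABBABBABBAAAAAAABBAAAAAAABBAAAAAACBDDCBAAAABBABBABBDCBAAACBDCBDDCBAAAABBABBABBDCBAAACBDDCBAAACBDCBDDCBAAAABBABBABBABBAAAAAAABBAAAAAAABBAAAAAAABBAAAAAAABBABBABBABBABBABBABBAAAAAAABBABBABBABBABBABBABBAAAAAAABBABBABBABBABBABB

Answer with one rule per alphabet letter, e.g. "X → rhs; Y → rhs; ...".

A->ABB, B->AAA, C->DCB, D->CBD

  step 3 ⇒ step 4: CBDDCBAAAABBABBABBDCBAAACBDCBDDCBAAAABBABBABBDCBAAACBDDCBAAACBDCBDDCBAAAABBABBABBABBAAAAAAABBAAAAAAABBAAAAAA ⇒ DCB·AAA·CBD·CBD·DCB·AAA·ABB·ABB·ABB·ABB·AAA·AAA·ABB·AAA·AAA·ABB·AAA·AAA·CBD·DCB·AAA·ABB·ABB·ABB·DCB·AAA·CBD·DCB·AAA·CBD·CBD·DCB·AAA·ABB·ABB·ABB·ABB·AAA·AAA·ABB·AAA·AAA·ABB·AAA·AAA·CBD·DCB·AAA·ABB·ABB·ABB·DCB·AAA·CBD·CBD·DCB·AAA·ABB·ABB·ABB·DCB·AAA·CBD·DCB·AAA·CBD·CBD·DCB·AAA·ABB·ABB·ABB·ABB·AAA·AAA·ABB·AAA·AAA·ABB·AAA·AAA·ABB·AAA·AAA·ABB·ABB·ABB·ABB·ABB·ABB·ABB·AAA·AAA·ABB·ABB·ABB·ABB·ABB·ABB·ABB·AAA·AAA·ABB·ABB·ABB·ABB·ABB·ABB
    A ↦ ABB
    B ↦ AAA
    C ↦ DCB
    D ↦ CBD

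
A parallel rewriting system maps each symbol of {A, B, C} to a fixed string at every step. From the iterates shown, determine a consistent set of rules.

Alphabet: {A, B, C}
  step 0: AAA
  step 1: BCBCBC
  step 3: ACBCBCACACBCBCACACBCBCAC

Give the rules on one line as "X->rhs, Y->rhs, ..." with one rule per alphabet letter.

A->BC, B->CA, C->AC

  step 0 ⇒ step 1: AAA ⇒ BC·BC·BC
    A ↦ BC
    B ↦ CA  (constrained at step 1)
    C ↦ AC  (constrained at step 1)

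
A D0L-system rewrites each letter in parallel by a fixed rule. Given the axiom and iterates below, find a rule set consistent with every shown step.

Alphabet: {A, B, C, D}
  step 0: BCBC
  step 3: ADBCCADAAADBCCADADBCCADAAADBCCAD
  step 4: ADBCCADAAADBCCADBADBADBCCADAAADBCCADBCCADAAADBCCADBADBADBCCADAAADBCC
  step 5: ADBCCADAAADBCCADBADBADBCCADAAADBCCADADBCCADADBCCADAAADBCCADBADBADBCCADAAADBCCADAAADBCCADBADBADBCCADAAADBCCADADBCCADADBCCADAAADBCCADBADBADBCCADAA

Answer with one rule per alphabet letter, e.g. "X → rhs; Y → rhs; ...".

  step 4 ⇒ step 5: ADBCCADAAADBCCADBADBADBCCADAAADBCCADBCCADAAADBCCADBADBADBCCADAAADBCC ⇒ ADB·CC·AD·A·A·ADB·CC·ADB·ADB·ADB·CC·AD·A·A·ADB·CC·AD·ADB·CC·AD·ADB·CC·AD·A·A·ADB·CC·ADB·ADB·ADB·CC·AD·A·A·ADB·CC·AD·A·A·ADB·CC·ADB·ADB·ADB·CC·AD·A·A·ADB·CC·AD·ADB·CC·AD·ADB·CC·AD·A·A·ADB·CC·ADB·ADB·ADB·CC·AD·A·A
    A ↦ ADB
    B ↦ AD
    C ↦ A
    D ↦ CC

A->ADB, B->AD, C->A, D->CC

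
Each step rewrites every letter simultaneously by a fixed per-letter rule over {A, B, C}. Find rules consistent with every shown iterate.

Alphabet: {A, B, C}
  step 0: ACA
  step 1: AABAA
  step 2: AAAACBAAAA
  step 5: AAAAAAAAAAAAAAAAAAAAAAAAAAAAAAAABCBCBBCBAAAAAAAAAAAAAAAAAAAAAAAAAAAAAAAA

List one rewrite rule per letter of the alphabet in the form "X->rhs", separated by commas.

A->AA, B->CB, C->B

  step 1 ⇒ step 2: AABAA ⇒ AA·AA·CB·AA·AA
    A ↦ AA
    B ↦ CB
  step 0 ⇒ step 1: ACA ⇒ AA·B·AA
    C ↦ B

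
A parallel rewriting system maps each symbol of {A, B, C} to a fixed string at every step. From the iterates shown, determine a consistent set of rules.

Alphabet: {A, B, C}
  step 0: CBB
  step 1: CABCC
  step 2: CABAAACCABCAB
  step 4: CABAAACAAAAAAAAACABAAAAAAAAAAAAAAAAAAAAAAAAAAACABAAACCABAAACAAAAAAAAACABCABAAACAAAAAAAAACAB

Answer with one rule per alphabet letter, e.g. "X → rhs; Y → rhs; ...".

A->AAA, B->C, C->CAB

  step 1 ⇒ step 2: CABCC ⇒ CAB·AAA·C·CAB·CAB
    A ↦ AAA
    B ↦ C
    C ↦ CAB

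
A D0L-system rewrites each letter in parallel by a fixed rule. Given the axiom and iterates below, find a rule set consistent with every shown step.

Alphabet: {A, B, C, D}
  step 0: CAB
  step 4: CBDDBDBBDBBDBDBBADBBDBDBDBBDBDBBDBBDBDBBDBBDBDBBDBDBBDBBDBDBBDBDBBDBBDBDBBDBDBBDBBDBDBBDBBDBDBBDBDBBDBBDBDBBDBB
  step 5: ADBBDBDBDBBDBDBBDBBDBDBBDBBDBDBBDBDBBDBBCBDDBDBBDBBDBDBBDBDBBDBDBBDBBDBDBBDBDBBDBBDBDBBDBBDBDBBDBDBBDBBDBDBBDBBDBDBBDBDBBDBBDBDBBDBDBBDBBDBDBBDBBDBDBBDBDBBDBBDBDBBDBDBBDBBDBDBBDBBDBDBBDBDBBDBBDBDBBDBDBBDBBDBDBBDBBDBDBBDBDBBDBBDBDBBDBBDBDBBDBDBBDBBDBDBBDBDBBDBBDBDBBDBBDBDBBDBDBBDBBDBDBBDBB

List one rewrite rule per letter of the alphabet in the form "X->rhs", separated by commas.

  step 4 ⇒ step 5: CBDDBDBBDBBDBDBBADBBDBDBDBBDBDBBDBBDBDBBDBBDBDBBDBDBBDBBDBDBBDBDBBDBBDBDBBDBDBBDBBDBDBBDBBDBDBBDBDBBDBBDBDBBDBB ⇒ A·DBB·DB·DB·DBB·DB·DBB·DBB·DB·DBB·DBB·DB·DBB·DB·DBB·DBB·CBD·DB·DBB·DBB·DB·DBB·DB·DBB·DB·DBB·DBB·DB·DBB·DB·DBB·DBB·DB·DBB·DBB·DB·DBB·DB·DBB·DBB·DB·DBB·DBB·DB·DBB·DB·DBB·DBB·DB·DBB·DB·DBB·DBB·DB·DBB·DBB·DB·DBB·DB·DBB·DBB·DB·DBB·DB·DBB·DBB·DB·DBB·DBB·DB·DBB·DB·DBB·DBB·DB·DBB·DB·DBB·DBB·DB·DBB·DBB·DB·DBB·DB·DBB·DBB·DB·DBB·DBB·DB·DBB·DB·DBB·DBB·DB·DBB·DB·DBB·DBB·DB·DBB·DBB·DB·DBB·DB·DBB·DBB·DB·DBB·DBB
    A ↦ CBD
    B ↦ DBB
    C ↦ A
    D ↦ DB

A->CBD, B->DBB, C->A, D->DB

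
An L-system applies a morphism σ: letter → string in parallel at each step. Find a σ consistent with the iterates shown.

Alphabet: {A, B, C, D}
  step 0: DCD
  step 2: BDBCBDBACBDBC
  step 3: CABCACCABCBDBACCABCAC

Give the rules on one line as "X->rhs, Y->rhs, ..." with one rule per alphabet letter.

A->BDB, B->C, C->AC, D->AB

  step 2 ⇒ step 3: BDBCBDBACBDBC ⇒ C·AB·C·AC·C·AB·C·BDB·AC·C·AB·C·AC
    A ↦ BDB
    B ↦ C
    C ↦ AC
    D ↦ AB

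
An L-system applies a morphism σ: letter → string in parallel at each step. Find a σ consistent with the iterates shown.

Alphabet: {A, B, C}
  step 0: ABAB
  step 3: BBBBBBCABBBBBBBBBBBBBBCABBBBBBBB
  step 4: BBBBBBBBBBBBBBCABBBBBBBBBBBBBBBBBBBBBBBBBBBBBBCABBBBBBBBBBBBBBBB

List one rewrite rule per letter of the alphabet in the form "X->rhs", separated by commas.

A->CA, B->BB, C->BB

  step 3 ⇒ step 4: BBBBBBCABBBBBBBBBBBBBBCABBBBBBBB ⇒ BB·BB·BB·BB·BB·BB·BB·CA·BB·BB·BB·BB·BB·BB·BB·BB·BB·BB·BB·BB·BB·BB·BB·CA·BB·BB·BB·BB·BB·BB·BB·BB
    A ↦ CA
    B ↦ BB
    C ↦ BB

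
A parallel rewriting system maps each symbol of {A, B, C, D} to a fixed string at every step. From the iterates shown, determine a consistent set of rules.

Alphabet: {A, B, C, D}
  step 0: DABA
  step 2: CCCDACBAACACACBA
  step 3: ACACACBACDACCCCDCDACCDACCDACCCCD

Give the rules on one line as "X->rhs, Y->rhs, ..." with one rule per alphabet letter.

A->CD, B->CC, C->AC, D->BA

  step 2 ⇒ step 3: CCCDACBAACACACBA ⇒ AC·AC·AC·BA·CD·AC·CC·CD·CD·AC·CD·AC·CD·AC·CC·CD
    A ↦ CD
    B ↦ CC
    C ↦ AC
    D ↦ BA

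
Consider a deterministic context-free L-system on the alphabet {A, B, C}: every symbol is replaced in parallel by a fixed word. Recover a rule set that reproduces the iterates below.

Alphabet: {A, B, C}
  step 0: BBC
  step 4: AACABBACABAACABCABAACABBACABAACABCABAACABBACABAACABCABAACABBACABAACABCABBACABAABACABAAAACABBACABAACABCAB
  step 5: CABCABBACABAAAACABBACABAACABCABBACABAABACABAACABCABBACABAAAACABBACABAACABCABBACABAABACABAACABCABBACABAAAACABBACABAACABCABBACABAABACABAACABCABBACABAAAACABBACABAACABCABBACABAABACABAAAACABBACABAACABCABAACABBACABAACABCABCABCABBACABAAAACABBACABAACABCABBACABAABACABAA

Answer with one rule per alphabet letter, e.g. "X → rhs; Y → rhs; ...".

  step 4 ⇒ step 5: AACABBACABAACABCABAACABBACABAACABCABAACABBACABAACABCABAACABBACABAACABCABBACABAABACABAAAACABBACABAACABCAB ⇒ CAB·CAB·BA·CAB·AA·AA·CAB·BA·CAB·AA·CAB·CAB·BA·CAB·AA·BA·CAB·AA·CAB·CAB·BA·CAB·AA·AA·CAB·BA·CAB·AA·CAB·CAB·BA·CAB·AA·BA·CAB·AA·CAB·CAB·BA·CAB·AA·AA·CAB·BA·CAB·AA·CAB·CAB·BA·CAB·AA·BA·CAB·AA·CAB·CAB·BA·CAB·AA·AA·CAB·BA·CAB·AA·CAB·CAB·BA·CAB·AA·BA·CAB·AA·AA·CAB·BA·CAB·AA·CAB·CAB·AA·CAB·BA·CAB·AA·CAB·CAB·CAB·CAB·BA·CAB·AA·AA·CAB·BA·CAB·AA·CAB·CAB·BA·CAB·AA·BA·CAB·AA
    A ↦ CAB
    B ↦ AA
    C ↦ BA

A->CAB, B->AA, C->BA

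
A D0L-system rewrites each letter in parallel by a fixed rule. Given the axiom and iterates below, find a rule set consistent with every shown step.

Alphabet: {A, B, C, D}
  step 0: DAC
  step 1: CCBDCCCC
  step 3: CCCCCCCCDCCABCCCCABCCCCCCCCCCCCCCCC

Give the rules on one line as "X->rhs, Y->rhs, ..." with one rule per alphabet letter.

A->DCC, B->AB, C->CC, D->CCB

  step 0 ⇒ step 1: DAC ⇒ CCB·DCC·CC
    A ↦ DCC
    C ↦ CC
    D ↦ CCB
    B ↦ AB  (constrained at step 1)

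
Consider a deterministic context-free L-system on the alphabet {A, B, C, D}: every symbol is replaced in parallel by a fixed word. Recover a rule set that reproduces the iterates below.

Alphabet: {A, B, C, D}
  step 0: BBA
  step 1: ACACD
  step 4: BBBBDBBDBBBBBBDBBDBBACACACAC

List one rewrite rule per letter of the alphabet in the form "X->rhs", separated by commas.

A->D, B->AC, C->BB, D->CC

  step 0 ⇒ step 1: BBA ⇒ AC·AC·D
    A ↦ D
    B ↦ AC
    C ↦ BB  (constrained at step 1)
    D ↦ CC  (constrained at step 1)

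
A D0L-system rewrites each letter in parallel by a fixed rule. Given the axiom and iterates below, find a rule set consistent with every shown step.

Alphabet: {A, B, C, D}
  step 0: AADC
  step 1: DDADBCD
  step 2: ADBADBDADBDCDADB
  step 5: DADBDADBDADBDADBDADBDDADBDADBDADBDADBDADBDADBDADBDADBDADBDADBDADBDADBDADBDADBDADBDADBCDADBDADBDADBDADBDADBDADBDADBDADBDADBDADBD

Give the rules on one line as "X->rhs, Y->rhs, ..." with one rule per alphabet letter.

A->D, B->D, C->CD, D->ADB

  step 1 ⇒ step 2: DDADBCD ⇒ ADB·ADB·D·ADB·D·CD·ADB
    A ↦ D
    B ↦ D
    C ↦ CD
    D ↦ ADB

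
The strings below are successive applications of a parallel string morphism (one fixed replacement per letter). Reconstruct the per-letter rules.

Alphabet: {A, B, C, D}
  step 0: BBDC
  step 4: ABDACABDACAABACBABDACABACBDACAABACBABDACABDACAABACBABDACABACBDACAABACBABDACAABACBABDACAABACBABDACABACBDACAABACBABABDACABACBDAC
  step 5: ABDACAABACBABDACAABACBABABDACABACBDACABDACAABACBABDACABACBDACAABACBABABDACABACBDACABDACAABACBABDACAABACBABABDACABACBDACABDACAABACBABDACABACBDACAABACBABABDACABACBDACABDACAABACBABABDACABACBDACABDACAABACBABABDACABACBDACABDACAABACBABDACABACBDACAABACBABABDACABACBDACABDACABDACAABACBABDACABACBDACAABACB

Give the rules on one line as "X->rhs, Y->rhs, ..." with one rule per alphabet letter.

  step 4 ⇒ step 5: ABDACABDACAABACBABDACABACBDACAABACBABDACABDACAABACBABDACABACBDACAABACBABDACAABACBABDACAABACBABDACABACBDACAABACBABABDACABACBDAC ⇒ AB·DAC·A·AB·ACB·AB·DAC·A·AB·ACB·AB·AB·DAC·AB·ACB·DAC·AB·DAC·A·AB·ACB·AB·DAC·AB·ACB·DAC·A·AB·ACB·AB·AB·DAC·AB·ACB·DAC·AB·DAC·A·AB·ACB·AB·DAC·A·AB·ACB·AB·AB·DAC·AB·ACB·DAC·AB·DAC·A·AB·ACB·AB·DAC·AB·ACB·DAC·A·AB·ACB·AB·AB·DAC·AB·ACB·DAC·AB·DAC·A·AB·ACB·AB·AB·DAC·AB·ACB·DAC·AB·DAC·A·AB·ACB·AB·AB·DAC·AB·ACB·DAC·AB·DAC·A·AB·ACB·AB·DAC·AB·ACB·DAC·A·AB·ACB·AB·AB·DAC·AB·ACB·DAC·AB·DAC·AB·DAC·A·AB·ACB·AB·DAC·AB·ACB·DAC·A·AB·ACB
    A ↦ AB
    B ↦ DAC
    C ↦ ACB
    D ↦ A

A->AB, B->DAC, C->ACB, D->A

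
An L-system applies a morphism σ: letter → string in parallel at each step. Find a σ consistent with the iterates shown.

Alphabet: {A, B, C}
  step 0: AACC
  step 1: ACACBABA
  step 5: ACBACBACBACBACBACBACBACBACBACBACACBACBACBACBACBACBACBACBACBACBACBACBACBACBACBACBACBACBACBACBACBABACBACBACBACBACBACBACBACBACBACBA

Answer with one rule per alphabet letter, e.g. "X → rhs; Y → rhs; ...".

  step 0 ⇒ step 1: AACC ⇒ AC·AC·BA·BA
    A ↦ AC
    C ↦ BA
    B ↦ CB  (constrained at step 1)

A->AC, B->CB, C->BA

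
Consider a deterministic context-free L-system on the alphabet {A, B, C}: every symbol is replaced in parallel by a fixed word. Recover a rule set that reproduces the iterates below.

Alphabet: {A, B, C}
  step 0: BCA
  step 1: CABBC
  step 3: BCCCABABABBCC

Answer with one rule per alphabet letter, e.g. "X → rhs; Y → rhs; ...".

A->BC, B->C, C->AB

  step 0 ⇒ step 1: BCA ⇒ C·AB·BC
    A ↦ BC
    B ↦ C
    C ↦ AB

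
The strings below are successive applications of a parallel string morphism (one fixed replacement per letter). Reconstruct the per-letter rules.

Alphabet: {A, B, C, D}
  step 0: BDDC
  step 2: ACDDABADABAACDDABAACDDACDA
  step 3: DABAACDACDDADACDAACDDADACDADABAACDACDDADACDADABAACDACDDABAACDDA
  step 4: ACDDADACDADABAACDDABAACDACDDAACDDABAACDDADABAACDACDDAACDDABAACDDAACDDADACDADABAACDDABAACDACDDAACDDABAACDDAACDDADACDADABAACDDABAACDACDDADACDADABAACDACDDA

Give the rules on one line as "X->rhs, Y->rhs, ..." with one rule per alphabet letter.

  step 3 ⇒ step 4: DABAACDACDDADACDAACDDADACDADABAACDACDDADACDADABAACDACDDABAACDDA ⇒ ACD·DA·DAC·DA·DA·BA·ACD·DA·BA·ACD·ACD·DA·ACD·DA·BA·ACD·DA·DA·BA·ACD·ACD·DA·ACD·DA·BA·ACD·DA·ACD·DA·DAC·DA·DA·BA·ACD·DA·BA·ACD·ACD·DA·ACD·DA·BA·ACD·DA·ACD·DA·DAC·DA·DA·BA·ACD·DA·BA·ACD·ACD·DA·DAC·DA·DA·BA·ACD·ACD·DA
    A ↦ DA
    B ↦ DAC
    C ↦ BA
    D ↦ ACD

A->DA, B->DAC, C->BA, D->ACD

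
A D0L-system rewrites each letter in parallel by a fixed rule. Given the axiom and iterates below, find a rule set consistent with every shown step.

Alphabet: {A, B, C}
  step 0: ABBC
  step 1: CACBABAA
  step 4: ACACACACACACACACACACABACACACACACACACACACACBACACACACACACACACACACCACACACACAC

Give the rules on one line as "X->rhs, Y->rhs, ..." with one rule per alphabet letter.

  step 0 ⇒ step 1: ABBC ⇒ CAC·BA·BA·A
    A ↦ CAC
    B ↦ BA
    C ↦ A

A->CAC, B->BA, C->A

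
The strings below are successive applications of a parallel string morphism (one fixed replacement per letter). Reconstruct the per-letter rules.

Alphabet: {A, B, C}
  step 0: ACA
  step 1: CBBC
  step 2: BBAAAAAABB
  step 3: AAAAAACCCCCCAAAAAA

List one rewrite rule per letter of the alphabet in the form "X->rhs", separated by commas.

A->C, B->AAA, C->BB

  step 2 ⇒ step 3: BBAAAAAABB ⇒ AAA·AAA·C·C·C·C·C·C·AAA·AAA
    A ↦ C
    B ↦ AAA
  step 0 ⇒ step 1: ACA ⇒ C·BB·C
    C ↦ BB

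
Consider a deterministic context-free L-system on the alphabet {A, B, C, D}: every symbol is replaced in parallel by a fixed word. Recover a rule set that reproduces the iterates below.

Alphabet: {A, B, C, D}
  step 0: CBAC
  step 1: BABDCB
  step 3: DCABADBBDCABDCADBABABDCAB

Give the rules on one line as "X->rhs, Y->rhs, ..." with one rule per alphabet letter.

A->DC, B->AB, C->B, D->ADB

  step 0 ⇒ step 1: CBAC ⇒ B·AB·DC·B
    A ↦ DC
    B ↦ AB
    C ↦ B
    D ↦ ADB  (constrained at step 1)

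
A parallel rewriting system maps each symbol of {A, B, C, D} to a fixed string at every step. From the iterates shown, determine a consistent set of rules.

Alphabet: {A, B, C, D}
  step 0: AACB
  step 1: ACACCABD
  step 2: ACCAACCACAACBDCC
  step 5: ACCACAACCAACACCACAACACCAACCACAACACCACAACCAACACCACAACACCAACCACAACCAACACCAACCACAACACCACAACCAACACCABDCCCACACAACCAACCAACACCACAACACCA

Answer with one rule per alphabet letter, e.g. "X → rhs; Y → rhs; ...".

A->AC, B->BD, C->CA, D->CC

  step 1 ⇒ step 2: ACACCABD ⇒ AC·CA·AC·CA·CA·AC·BD·CC
    A ↦ AC
    B ↦ BD
    C ↦ CA
    D ↦ CC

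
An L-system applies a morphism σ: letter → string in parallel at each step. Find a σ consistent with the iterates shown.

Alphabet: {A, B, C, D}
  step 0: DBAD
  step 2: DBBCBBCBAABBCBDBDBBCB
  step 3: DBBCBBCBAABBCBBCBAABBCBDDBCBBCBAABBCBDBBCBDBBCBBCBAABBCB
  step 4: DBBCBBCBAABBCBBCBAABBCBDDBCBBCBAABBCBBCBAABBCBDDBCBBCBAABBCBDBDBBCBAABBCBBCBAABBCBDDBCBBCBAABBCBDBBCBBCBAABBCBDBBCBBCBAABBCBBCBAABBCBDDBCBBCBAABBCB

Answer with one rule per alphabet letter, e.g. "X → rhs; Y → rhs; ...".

A->D, B->BCB, C->AAB, D->DB

  step 3 ⇒ step 4: DBBCBBCBAABBCBBCBAABBCBDDBCBBCBAABBCBDBBCBDBBCBBCBAABBCB ⇒ DB·BCB·BCB·AAB·BCB·BCB·AAB·BCB·D·D·BCB·BCB·AAB·BCB·BCB·AAB·BCB·D·D·BCB·BCB·AAB·BCB·DB·DB·BCB·AAB·BCB·BCB·AAB·BCB·D·D·BCB·BCB·AAB·BCB·DB·BCB·BCB·AAB·BCB·DB·BCB·BCB·AAB·BCB·BCB·AAB·BCB·D·D·BCB·BCB·AAB·BCB
    A ↦ D
    B ↦ BCB
    C ↦ AAB
    D ↦ DB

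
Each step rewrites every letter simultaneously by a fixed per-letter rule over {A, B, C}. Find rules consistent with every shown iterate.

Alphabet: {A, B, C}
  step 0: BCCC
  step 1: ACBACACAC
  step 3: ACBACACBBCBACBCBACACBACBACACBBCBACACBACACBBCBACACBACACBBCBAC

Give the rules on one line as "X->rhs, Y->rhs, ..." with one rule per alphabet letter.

A->BCB, B->ACB, C->AC

  step 0 ⇒ step 1: BCCC ⇒ ACB·AC·AC·AC
    B ↦ ACB
    C ↦ AC
    A ↦ BCB  (constrained at step 1)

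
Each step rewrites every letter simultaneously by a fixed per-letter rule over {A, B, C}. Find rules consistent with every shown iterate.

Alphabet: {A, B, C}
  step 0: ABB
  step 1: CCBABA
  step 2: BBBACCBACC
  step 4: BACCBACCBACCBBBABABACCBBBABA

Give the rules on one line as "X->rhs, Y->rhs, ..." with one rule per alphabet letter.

  step 1 ⇒ step 2: CCBABA ⇒ B·B·BA·CC·BA·CC
    A ↦ CC
    B ↦ BA
    C ↦ B

A->CC, B->BA, C->B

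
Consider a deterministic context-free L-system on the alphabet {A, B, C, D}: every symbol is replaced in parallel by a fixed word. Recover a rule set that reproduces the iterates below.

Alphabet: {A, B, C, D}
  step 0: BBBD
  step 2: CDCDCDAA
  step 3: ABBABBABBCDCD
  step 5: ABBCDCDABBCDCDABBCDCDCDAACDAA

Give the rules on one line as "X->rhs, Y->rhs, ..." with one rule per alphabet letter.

A->CD, B->A, C->A, D->BB

  step 2 ⇒ step 3: CDCDCDAA ⇒ A·BB·A·BB·A·BB·CD·CD
    A ↦ CD
    C ↦ A
    D ↦ BB
    B ↦ A  (constrained at step 0)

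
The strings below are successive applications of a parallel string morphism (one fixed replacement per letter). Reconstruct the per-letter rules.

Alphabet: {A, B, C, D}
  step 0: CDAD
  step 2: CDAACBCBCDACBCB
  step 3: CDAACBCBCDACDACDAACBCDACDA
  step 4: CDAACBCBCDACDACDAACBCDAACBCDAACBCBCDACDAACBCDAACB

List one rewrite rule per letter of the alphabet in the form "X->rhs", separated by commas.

A->CB, B->A, C->CD, D->AA

  step 3 ⇒ step 4: CDAACBCBCDACDACDAACBCDACDA ⇒ CD·AA·CB·CB·CD·A·CD·A·CD·AA·CB·CD·AA·CB·CD·AA·CB·CB·CD·A·CD·AA·CB·CD·AA·CB
    A ↦ CB
    B ↦ A
    C ↦ CD
    D ↦ AA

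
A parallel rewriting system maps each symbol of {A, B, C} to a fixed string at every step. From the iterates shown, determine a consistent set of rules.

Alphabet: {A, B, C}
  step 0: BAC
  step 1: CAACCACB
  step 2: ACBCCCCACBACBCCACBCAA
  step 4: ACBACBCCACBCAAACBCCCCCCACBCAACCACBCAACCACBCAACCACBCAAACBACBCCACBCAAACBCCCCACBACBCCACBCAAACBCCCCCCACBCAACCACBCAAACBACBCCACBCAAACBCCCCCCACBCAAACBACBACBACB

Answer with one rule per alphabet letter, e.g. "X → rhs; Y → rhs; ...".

A->CC, B->CAA, C->ACB

  step 1 ⇒ step 2: CAACCACB ⇒ ACB·CC·CC·ACB·ACB·CC·ACB·CAA
    A ↦ CC
    B ↦ CAA
    C ↦ ACB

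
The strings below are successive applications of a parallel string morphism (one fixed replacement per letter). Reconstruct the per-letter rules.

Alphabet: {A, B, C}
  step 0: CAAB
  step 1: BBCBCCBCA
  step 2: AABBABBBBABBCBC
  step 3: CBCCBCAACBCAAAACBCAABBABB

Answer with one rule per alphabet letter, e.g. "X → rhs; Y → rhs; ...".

  step 2 ⇒ step 3: AABBABBBBABBCBC ⇒ CBC·CBC·A·A·CBC·A·A·A·A·CBC·A·A·BB·A·BB
    A ↦ CBC
    B ↦ A
    C ↦ BB

A->CBC, B->A, C->BB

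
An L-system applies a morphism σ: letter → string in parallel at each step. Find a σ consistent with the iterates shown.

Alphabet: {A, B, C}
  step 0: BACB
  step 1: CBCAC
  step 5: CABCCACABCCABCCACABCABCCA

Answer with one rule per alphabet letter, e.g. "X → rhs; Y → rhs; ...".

  step 0 ⇒ step 1: BACB ⇒ C·B·CA·C
    A ↦ B
    B ↦ C
    C ↦ CA

A->B, B->C, C->CA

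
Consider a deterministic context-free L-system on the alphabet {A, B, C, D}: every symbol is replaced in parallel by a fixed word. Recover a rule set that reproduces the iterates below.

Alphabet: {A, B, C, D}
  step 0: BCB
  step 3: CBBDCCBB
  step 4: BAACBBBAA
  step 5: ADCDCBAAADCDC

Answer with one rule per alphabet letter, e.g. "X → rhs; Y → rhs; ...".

  step 4 ⇒ step 5: BAACBBBAA ⇒ A·DC·DC·B·A·A·A·DC·DC
    A ↦ DC
    B ↦ A
    C ↦ B
  step 3 ⇒ step 4: CBBDCCBB ⇒ B·A·A·CB·B·B·A·A
    D ↦ CB

A->DC, B->A, C->B, D->CB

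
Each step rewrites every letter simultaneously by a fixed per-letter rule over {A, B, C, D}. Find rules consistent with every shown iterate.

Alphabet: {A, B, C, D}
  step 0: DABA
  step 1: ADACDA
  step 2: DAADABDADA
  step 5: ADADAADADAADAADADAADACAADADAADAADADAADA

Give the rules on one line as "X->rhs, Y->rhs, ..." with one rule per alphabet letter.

A->DA, B->C, C->BD, D->A

  step 1 ⇒ step 2: ADACDA ⇒ DA·A·DA·BD·A·DA
    A ↦ DA
    C ↦ BD
    D ↦ A
  step 0 ⇒ step 1: DABA ⇒ A·DA·C·DA
    B ↦ C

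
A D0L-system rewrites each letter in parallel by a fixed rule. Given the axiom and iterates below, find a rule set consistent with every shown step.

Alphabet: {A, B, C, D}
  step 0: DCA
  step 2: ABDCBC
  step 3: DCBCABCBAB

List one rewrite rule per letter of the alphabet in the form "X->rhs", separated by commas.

A->D, B->CB, C->AB, D->C

  step 2 ⇒ step 3: ABDCBC ⇒ D·CB·C·AB·CB·AB
    A ↦ D
    B ↦ CB
    C ↦ AB
    D ↦ C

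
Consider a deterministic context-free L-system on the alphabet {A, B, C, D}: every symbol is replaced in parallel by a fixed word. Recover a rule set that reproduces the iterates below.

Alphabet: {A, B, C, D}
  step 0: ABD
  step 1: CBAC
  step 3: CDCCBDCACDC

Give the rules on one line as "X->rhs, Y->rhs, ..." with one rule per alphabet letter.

  step 0 ⇒ step 1: ABD ⇒ CB·A·C
    A ↦ CB
    B ↦ A
    D ↦ C
    C ↦ DC  (constrained at step 1)

A->CB, B->A, C->DC, D->C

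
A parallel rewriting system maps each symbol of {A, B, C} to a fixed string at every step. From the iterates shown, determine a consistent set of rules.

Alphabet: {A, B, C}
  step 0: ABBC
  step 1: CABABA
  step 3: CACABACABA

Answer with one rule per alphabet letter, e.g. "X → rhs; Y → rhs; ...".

  step 0 ⇒ step 1: ABBC ⇒ C·AB·AB·A
    A ↦ C
    B ↦ AB
    C ↦ A

A->C, B->AB, C->A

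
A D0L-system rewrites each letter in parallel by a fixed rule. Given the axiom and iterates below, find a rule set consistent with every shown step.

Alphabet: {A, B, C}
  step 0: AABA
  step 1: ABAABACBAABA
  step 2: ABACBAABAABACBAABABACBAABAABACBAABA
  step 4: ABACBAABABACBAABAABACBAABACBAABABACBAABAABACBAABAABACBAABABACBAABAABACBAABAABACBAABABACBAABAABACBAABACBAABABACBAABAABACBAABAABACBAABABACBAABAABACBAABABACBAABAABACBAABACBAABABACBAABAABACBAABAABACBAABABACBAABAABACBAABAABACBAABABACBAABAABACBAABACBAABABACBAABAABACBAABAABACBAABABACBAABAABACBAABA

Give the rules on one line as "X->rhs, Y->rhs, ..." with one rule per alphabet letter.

A->ABA, B->CBA, C->BA

  step 1 ⇒ step 2: ABAABACBAABA ⇒ ABA·CBA·ABA·ABA·CBA·ABA·BA·CBA·ABA·ABA·CBA·ABA
    A ↦ ABA
    B ↦ CBA
    C ↦ BA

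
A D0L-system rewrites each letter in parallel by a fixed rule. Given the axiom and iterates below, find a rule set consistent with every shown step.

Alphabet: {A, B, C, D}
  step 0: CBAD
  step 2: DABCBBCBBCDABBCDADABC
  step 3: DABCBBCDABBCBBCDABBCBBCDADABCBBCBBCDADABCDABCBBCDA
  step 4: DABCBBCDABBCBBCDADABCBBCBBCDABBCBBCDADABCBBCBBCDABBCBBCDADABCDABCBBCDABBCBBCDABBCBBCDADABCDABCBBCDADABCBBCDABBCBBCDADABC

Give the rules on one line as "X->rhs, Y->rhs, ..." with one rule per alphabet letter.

A->BC, B->BBC, C->DA, D->DA

  step 3 ⇒ step 4: DABCBBCDABBCBBCDABBCBBCDADABCBBCBBCDADABCDABCBBCDA ⇒ DA·BC·BBC·DA·BBC·BBC·DA·DA·BC·BBC·BBC·DA·BBC·BBC·DA·DA·BC·BBC·BBC·DA·BBC·BBC·DA·DA·BC·DA·BC·BBC·DA·BBC·BBC·DA·BBC·BBC·DA·DA·BC·DA·BC·BBC·DA·DA·BC·BBC·DA·BBC·BBC·DA·DA·BC
    A ↦ BC
    B ↦ BBC
    C ↦ DA
    D ↦ DA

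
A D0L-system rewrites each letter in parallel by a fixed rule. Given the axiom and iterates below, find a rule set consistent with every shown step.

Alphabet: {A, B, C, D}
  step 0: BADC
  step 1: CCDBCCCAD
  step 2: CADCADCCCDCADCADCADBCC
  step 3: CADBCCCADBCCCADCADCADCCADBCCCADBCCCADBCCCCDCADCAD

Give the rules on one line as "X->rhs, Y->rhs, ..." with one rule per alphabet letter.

  step 2 ⇒ step 3: CADCADCCCDCADCADCADBCC ⇒ CAD·BC·C·CAD·BC·C·CAD·CAD·CAD·C·CAD·BC·C·CAD·BC·C·CAD·BC·C·CCD·CAD·CAD
    A ↦ BC
    B ↦ CCD
    C ↦ CAD
    D ↦ C

A->BC, B->CCD, C->CAD, D->C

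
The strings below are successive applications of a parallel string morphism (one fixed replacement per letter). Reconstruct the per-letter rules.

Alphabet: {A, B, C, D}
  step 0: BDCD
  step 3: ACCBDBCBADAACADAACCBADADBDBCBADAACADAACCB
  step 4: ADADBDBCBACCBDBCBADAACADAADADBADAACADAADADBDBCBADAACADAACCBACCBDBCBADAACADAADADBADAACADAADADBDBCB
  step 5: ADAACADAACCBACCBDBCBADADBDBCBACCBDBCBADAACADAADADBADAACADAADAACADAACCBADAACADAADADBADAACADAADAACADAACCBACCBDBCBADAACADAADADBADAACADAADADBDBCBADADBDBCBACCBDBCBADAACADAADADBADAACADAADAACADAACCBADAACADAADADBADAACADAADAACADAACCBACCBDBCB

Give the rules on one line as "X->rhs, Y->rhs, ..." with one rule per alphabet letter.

  step 4 ⇒ step 5: ADADBDBCBACCBDBCBADAACADAADADBADAACADAADADBDBCBADAACADAACCBACCBDBCBADAACADAADADBADAACADAADADBDBCB ⇒ ADA·AC·ADA·AC·CB·AC·CB·DB·CB·ADA·DB·DB·CB·AC·CB·DB·CB·ADA·AC·ADA·ADA·DB·ADA·AC·ADA·ADA·AC·ADA·AC·CB·ADA·AC·ADA·ADA·DB·ADA·AC·ADA·ADA·AC·ADA·AC·CB·AC·CB·DB·CB·ADA·AC·ADA·ADA·DB·ADA·AC·ADA·ADA·DB·DB·CB·ADA·DB·DB·CB·AC·CB·DB·CB·ADA·AC·ADA·ADA·DB·ADA·AC·ADA·ADA·AC·ADA·AC·CB·ADA·AC·ADA·ADA·DB·ADA·AC·ADA·ADA·AC·ADA·AC·CB·AC·CB·DB·CB
    A ↦ ADA
    B ↦ CB
    C ↦ DB
    D ↦ AC

A->ADA, B->CB, C->DB, D->AC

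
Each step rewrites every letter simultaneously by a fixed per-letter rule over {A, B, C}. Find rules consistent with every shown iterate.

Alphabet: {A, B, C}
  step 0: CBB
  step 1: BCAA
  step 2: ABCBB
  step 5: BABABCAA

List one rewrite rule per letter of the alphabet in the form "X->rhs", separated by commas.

  step 1 ⇒ step 2: BCAA ⇒ A·BC·B·B
    A ↦ B
    B ↦ A
    C ↦ BC

A->B, B->A, C->BC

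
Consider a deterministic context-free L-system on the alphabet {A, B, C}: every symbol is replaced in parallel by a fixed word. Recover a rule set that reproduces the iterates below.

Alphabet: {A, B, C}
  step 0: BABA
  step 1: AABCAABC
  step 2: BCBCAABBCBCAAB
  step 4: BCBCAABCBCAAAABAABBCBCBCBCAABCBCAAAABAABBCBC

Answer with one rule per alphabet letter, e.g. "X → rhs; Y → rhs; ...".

A->BC, B->AA, C->B

  step 1 ⇒ step 2: AABCAABC ⇒ BC·BC·AA·B·BC·BC·AA·B
    A ↦ BC
    B ↦ AA
    C ↦ B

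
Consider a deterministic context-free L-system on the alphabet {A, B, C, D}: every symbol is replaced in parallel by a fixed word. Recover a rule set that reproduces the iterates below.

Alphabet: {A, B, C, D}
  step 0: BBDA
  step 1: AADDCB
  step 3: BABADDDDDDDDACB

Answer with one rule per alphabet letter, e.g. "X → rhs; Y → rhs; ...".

  step 0 ⇒ step 1: BBDA ⇒ A·A·DD·CB
    A ↦ CB
    B ↦ A
    D ↦ DD
    C ↦ B  (constrained at step 1)

A->CB, B->A, C->B, D->DD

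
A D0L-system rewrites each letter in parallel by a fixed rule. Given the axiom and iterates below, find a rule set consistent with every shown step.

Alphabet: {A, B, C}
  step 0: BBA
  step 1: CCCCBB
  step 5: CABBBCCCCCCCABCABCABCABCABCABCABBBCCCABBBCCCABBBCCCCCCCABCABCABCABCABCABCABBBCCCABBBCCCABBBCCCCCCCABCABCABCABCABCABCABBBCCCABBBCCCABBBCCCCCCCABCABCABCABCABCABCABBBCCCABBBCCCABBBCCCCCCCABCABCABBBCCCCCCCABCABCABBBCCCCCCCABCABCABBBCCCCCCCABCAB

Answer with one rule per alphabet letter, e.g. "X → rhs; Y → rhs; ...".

A->BB, B->CC, C->CAB

  step 0 ⇒ step 1: BBA ⇒ CC·CC·BB
    A ↦ BB
    B ↦ CC
    C ↦ CAB  (constrained at step 1)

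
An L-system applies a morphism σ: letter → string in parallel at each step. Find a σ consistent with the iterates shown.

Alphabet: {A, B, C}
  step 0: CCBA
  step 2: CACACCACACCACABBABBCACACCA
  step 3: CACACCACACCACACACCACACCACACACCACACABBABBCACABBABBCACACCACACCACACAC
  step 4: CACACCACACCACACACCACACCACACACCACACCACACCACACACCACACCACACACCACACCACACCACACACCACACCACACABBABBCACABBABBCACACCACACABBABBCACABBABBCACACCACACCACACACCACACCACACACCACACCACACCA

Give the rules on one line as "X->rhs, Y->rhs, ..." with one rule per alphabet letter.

A->CAC, B->ABB, C->CA

  step 3 ⇒ step 4: CACACCACACCACACACCACACCACACACCACACABBABBCACABBABBCACACCACACCACACAC ⇒ CA·CAC·CA·CAC·CA·CA·CAC·CA·CAC·CA·CA·CAC·CA·CAC·CA·CAC·CA·CA·CAC·CA·CAC·CA·CA·CAC·CA·CAC·CA·CAC·CA·CA·CAC·CA·CAC·CA·CAC·ABB·ABB·CAC·ABB·ABB·CA·CAC·CA·CAC·ABB·ABB·CAC·ABB·ABB·CA·CAC·CA·CAC·CA·CA·CAC·CA·CAC·CA·CA·CAC·CA·CAC·CA·CAC·CA
    A ↦ CAC
    B ↦ ABB
    C ↦ CA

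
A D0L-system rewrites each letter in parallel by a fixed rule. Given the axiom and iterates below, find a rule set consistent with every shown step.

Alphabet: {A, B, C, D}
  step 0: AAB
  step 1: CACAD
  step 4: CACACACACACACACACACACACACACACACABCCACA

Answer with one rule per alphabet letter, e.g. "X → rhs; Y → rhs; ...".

A->CA, B->D, C->CA, D->BC

  step 0 ⇒ step 1: AAB ⇒ CA·CA·D
    A ↦ CA
    B ↦ D
    C ↦ CA  (constrained at step 1)
    D ↦ BC  (constrained at step 1)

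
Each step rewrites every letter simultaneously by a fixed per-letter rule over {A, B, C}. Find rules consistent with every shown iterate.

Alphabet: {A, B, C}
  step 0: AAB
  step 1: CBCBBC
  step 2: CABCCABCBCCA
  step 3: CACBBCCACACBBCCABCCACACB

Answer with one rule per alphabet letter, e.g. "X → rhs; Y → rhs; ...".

  step 2 ⇒ step 3: CABCCABCBCCA ⇒ CA·CB·BC·CA·CA·CB·BC·CA·BC·CA·CA·CB
    A ↦ CB
    B ↦ BC
    C ↦ CA

A->CB, B->BC, C->CA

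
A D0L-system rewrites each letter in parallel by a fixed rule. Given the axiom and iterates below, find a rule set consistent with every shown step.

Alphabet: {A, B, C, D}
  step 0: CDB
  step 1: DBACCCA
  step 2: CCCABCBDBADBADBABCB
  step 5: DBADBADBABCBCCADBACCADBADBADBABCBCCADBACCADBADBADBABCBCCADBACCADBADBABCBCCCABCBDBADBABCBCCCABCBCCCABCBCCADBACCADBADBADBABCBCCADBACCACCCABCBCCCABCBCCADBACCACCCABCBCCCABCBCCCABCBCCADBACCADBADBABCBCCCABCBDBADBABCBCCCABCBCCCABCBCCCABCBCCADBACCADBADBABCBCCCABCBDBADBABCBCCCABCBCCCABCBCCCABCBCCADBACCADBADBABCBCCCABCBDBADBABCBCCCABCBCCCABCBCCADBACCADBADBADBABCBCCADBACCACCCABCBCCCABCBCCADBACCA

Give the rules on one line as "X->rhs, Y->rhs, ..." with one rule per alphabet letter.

A->BCB, B->CCA, C->DBA, D->C

  step 1 ⇒ step 2: DBACCCA ⇒ C·CCA·BCB·DBA·DBA·DBA·BCB
    A ↦ BCB
    B ↦ CCA
    C ↦ DBA
    D ↦ C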